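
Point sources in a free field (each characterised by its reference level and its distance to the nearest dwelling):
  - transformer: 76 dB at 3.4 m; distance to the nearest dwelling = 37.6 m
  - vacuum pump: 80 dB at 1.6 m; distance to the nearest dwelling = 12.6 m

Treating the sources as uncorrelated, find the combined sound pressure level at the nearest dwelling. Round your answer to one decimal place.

62.9 dB

First find each source's level at the receiver (point-source: −20·log₁₀(r/r_ref)), then combine on an intensity basis.
transformer: 76 − 20·log₁₀(37.6/3.4) = 76 − 20.87 = 55.13 dB.
vacuum pump: 80 − 20·log₁₀(12.6/1.6) = 80 − 17.93 = 62.07 dB.
Σ 10^(L/10) = 1.938e+06 → L_total = 10·log₁₀(1.938e+06) = 62.87 dB.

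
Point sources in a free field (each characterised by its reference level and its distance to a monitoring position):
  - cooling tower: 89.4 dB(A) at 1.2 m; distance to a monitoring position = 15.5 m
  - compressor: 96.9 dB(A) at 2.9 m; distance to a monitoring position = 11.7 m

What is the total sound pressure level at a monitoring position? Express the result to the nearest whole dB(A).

Apply inverse-square spreading to bring every level to the receiver, then sum 10^(L/10).
cooling tower: 89.4 − 20·log₁₀(15.5/1.2) = 89.4 − 22.22 = 67.18 dB(A).
compressor: 96.9 − 20·log₁₀(11.7/2.9) = 96.9 − 12.12 = 84.78 dB(A).
Σ 10^(L/10) = 3.061e+08 → L_total = 10·log₁₀(3.061e+08) = 84.86 dB(A).

85 dB(A)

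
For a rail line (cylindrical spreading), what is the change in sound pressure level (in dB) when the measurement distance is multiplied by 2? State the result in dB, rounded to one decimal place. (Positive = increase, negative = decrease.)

With cylindrical spreading the level changes by −10·log₁₀(r₂/r₁).
ΔL = −10·log₁₀(2) = -3.01 dB.

-3.0 dB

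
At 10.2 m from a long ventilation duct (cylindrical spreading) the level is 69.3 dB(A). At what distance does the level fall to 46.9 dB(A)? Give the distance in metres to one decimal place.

For a line source L₁ − L₂ = 10·log₁₀(r₂/r₁), so r₂ = r₁·10^((L₁−L₂)/10).
r₂ = 10.2·10^((69.3−46.9)/10) = 10.2·10^(22.4/10) = 1772.56 m.

1772.6 m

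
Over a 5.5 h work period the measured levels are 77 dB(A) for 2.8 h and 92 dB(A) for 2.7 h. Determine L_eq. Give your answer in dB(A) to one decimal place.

L_eq = 10·log₁₀[(1/T)·Σ tᵢ·10^(Lᵢ/10)] with T = 5.5 h.
Σ tᵢ·10^(Lᵢ/10) = 2.8·10^(77/10) + 2.7·10^(92/10) = 4.420e+09.
L_eq = 10·log₁₀(4.420e+09/5.5) = 89.05 dB(A).

89.1 dB(A)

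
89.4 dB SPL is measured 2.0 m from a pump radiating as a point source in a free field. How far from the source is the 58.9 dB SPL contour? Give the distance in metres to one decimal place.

67.0 m

For a point source L₁ − L₂ = 20·log₁₀(r₂/r₁), so r₂ = r₁·10^((L₁−L₂)/20).
r₂ = 2.0·10^((89.4−58.9)/20) = 2.0·10^(30.5/20) = 66.99 m.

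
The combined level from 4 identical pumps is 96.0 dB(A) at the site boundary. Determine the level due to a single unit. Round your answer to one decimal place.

90.0 dB(A)

Dividing the total intensity by 4 lowers the level by 10·log₁₀ 4 = 6.021 dB: L₁ = 96.0 − 6.021.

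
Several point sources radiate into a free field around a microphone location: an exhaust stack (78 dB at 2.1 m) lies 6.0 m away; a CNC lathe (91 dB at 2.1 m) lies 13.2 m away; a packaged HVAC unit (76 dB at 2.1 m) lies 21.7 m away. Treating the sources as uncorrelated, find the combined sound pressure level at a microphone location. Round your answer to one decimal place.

Apply inverse-square spreading to bring every level to the receiver, then sum 10^(L/10).
exhaust stack: 78 − 20·log₁₀(6.0/2.1) = 78 − 9.12 = 68.88 dB.
CNC lathe: 91 − 20·log₁₀(13.2/2.1) = 91 − 15.97 = 75.03 dB.
packaged HVAC unit: 76 − 20·log₁₀(21.7/2.1) = 76 − 20.28 = 55.72 dB.
Σ 10^(L/10) = 3.997e+07 → L_total = 10·log₁₀(3.997e+07) = 76.02 dB.

76.0 dB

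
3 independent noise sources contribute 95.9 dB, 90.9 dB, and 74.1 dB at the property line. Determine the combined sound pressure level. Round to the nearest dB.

97 dB

Incoherent sources combine by intensity addition: L_total = 10·log₁₀(Σ 10^(L_i/10)).
Σ 10^(L/10) = 10^(95.9/10) + 10^(90.9/10) + 10^(74.1/10) = 5.146e+09.
L_total = 10·log₁₀(5.146e+09) = 97.12 dB.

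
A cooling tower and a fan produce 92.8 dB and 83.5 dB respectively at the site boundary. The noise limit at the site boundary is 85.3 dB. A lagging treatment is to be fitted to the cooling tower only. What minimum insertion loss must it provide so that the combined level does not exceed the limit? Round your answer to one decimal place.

Fixed contribution from the other source: Σ 10^(L/10) = 10^(83.5/10) = 2.239e+08 (83.50 dB).
The limit corresponds to 10^(85.3/10) = 3.388e+08; subtracting the fixed part leaves 1.150e+08 for the cooling tower, i.e. 80.61 dB.
Required insertion loss = 92.8 − 80.61 = 12.19 dB.

12.2 dB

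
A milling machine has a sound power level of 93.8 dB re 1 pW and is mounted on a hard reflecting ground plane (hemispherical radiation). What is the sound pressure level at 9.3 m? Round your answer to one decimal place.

Free-field hemispherical radiation: L_p = L_w − 10·log₁₀(2π·r²), r = 9.3 m.
2π·r² = 543.4 m², 10·log₁₀ of that is 27.351 dB.
L_p = 93.8 − 27.351 = 66.45 dB.

66.4 dB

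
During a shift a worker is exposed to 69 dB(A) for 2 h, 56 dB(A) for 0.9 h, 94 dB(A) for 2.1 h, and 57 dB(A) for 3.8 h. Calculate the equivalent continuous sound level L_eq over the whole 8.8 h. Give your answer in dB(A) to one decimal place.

87.8 dB(A)

The energy average is taken in the linear domain: L_eq = 10·log₁₀[(Σ tᵢ·10^(Lᵢ/10))/T], T = 8.8 h.
Σ tᵢ·10^(Lᵢ/10) = 2·10^(69/10) + 0.9·10^(56/10) + 2.1·10^(94/10) + 3.8·10^(57/10) = 5.293e+09.
L_eq = 10·log₁₀(5.293e+09/8.8) = 87.79 dB(A).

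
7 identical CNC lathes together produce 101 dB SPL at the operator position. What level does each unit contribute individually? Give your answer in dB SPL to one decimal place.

92.5 dB SPL

Dividing the total intensity by 7 lowers the level by 10·log₁₀ 7 = 8.451 dB: L₁ = 101 − 8.451.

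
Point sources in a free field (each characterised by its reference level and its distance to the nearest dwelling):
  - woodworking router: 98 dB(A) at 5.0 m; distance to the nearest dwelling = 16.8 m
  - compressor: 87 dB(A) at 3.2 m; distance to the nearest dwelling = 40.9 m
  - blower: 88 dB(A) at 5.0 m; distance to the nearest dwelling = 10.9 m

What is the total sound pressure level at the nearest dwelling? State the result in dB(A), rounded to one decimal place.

Apply inverse-square spreading to bring every level to the receiver, then sum 10^(L/10).
woodworking router: 98 − 20·log₁₀(16.8/5.0) = 98 − 10.53 = 87.47 dB(A).
compressor: 87 − 20·log₁₀(40.9/3.2) = 87 − 22.13 = 64.87 dB(A).
blower: 88 − 20·log₁₀(10.9/5.0) = 88 − 6.77 = 81.23 dB(A).
Σ 10^(L/10) = 6.947e+08 → L_total = 10·log₁₀(6.947e+08) = 88.42 dB(A).

88.4 dB(A)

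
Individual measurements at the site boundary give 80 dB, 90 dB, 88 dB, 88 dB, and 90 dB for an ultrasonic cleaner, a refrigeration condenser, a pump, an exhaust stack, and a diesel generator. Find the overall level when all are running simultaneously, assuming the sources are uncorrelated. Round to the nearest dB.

Incoherent sources combine by intensity addition: L_total = 10·log₁₀(Σ 10^(L_i/10)).
Σ 10^(L/10) = 10^(80/10) + 10^(90/10) + 10^(88/10) + 10^(88/10) + 10^(90/10) = 3.362e+09.
L_total = 10·log₁₀(3.362e+09) = 95.27 dB.

95 dB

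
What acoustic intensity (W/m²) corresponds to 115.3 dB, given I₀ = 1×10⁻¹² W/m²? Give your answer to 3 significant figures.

0.339 W/m²

I = I₀·10^(L/10) = 10⁻¹² × 10^(115.3/10) = 10^(-0.470).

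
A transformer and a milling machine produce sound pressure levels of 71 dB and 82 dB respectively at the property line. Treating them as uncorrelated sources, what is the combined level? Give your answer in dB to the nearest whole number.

Incoherent sources combine by intensity addition: L_total = 10·log₁₀(Σ 10^(L_i/10)).
Σ 10^(L/10) = 10^(71/10) + 10^(82/10) = 1.711e+08.
L_total = 10·log₁₀(1.711e+08) = 82.33 dB.

82 dB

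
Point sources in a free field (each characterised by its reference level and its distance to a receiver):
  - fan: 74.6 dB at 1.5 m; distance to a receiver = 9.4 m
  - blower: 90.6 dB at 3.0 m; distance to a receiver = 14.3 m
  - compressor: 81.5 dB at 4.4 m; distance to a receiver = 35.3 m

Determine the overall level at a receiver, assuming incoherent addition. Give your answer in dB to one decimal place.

Apply inverse-square spreading to bring every level to the receiver, then sum 10^(L/10).
fan: 74.6 − 20·log₁₀(9.4/1.5) = 74.6 − 15.94 = 58.66 dB.
blower: 90.6 − 20·log₁₀(14.3/3.0) = 90.6 − 13.56 = 77.04 dB.
compressor: 81.5 − 20·log₁₀(35.3/4.4) = 81.5 − 18.09 = 63.41 dB.
Σ 10^(L/10) = 5.346e+07 → L_total = 10·log₁₀(5.346e+07) = 77.28 dB.

77.3 dB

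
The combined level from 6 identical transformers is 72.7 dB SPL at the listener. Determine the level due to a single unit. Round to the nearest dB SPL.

6 equal contributions raise the level by 10·log₁₀ 6 = 7.782 dB, so each unit alone gives 72.7 − 7.782.

65 dB SPL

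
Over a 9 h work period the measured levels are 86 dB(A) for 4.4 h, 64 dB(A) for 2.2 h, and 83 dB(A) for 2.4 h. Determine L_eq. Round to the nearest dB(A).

L_eq = 10·log₁₀[(1/T)·Σ tᵢ·10^(Lᵢ/10)] with T = 9 h.
Σ tᵢ·10^(Lᵢ/10) = 4.4·10^(86/10) + 2.2·10^(64/10) + 2.4·10^(83/10) = 2.236e+09.
L_eq = 10·log₁₀(2.236e+09/9) = 83.95 dB(A).

84 dB(A)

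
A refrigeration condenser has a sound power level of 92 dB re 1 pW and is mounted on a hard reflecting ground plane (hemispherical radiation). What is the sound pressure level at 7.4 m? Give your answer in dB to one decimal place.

Free-field hemispherical radiation: L_p = L_w − 10·log₁₀(2π·r²), r = 7.4 m.
2π·r² = 344.1 m², 10·log₁₀ of that is 25.366 dB.
L_p = 92 − 25.366 = 66.63 dB.

66.6 dB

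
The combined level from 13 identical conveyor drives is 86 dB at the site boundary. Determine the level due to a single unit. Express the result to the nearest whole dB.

75 dB

13 equal contributions raise the level by 10·log₁₀ 13 = 11.139 dB, so each unit alone gives 86 − 11.139.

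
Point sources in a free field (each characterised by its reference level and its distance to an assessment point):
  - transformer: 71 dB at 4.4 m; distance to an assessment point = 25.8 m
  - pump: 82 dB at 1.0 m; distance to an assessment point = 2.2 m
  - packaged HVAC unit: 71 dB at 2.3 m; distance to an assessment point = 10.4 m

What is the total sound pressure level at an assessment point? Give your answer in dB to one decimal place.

Apply inverse-square spreading to bring every level to the receiver, then sum 10^(L/10).
transformer: 71 − 20·log₁₀(25.8/4.4) = 71 − 15.36 = 55.64 dB.
pump: 82 − 20·log₁₀(2.2/1.0) = 82 − 6.85 = 75.15 dB.
packaged HVAC unit: 71 − 20·log₁₀(10.4/2.3) = 71 − 13.11 = 57.89 dB.
Σ 10^(L/10) = 3.373e+07 → L_total = 10·log₁₀(3.373e+07) = 75.28 dB.

75.3 dB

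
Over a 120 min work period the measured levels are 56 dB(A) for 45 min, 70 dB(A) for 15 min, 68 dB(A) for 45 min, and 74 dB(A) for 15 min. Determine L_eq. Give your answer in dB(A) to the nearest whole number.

The energy average is taken in the linear domain: L_eq = 10·log₁₀[(Σ tᵢ·10^(Lᵢ/10))/T], T = 120 min.
Σ tᵢ·10^(Lᵢ/10) = 45·10^(56/10) + 15·10^(70/10) + 45·10^(68/10) + 15·10^(74/10) = 8.286e+08.
L_eq = 10·log₁₀(8.286e+08/120) = 68.39 dB(A).

68 dB(A)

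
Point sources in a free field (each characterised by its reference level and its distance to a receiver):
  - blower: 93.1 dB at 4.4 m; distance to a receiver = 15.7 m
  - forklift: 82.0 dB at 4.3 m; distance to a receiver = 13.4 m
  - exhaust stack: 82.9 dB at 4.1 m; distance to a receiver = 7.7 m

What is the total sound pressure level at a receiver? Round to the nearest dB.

Apply inverse-square spreading to bring every level to the receiver, then sum 10^(L/10).
blower: 93.1 − 20·log₁₀(15.7/4.4) = 93.1 − 11.05 = 82.05 dB.
forklift: 82.0 − 20·log₁₀(13.4/4.3) = 82.0 − 9.87 = 72.13 dB.
exhaust stack: 82.9 − 20·log₁₀(7.7/4.1) = 82.9 − 5.47 = 77.43 dB.
Σ 10^(L/10) = 2.320e+08 → L_total = 10·log₁₀(2.320e+08) = 83.65 dB.

84 dB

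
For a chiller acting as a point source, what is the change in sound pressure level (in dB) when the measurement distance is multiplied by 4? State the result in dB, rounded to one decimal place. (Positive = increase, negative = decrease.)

-12.0 dB

Point-source spreading: ΔL = −20·log₁₀(r₂/r₁).
ΔL = −20·log₁₀(4) = -12.04 dB.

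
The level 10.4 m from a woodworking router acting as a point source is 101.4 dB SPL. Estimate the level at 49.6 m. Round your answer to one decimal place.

For a point source, L₂ = L₁ − 20·log₁₀(r₂/r₁).
L₂ = 101.4 − 20·log₁₀(49.6/10.4) = 101.4 − 13.569 = 87.83 dB SPL.

87.8 dB SPL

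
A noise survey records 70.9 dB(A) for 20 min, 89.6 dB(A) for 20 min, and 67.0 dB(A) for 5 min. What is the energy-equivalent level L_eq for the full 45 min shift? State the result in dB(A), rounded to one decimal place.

86.1 dB(A)

L_eq = 10·log₁₀[(1/T)·Σ tᵢ·10^(Lᵢ/10)] with T = 45 min.
Σ tᵢ·10^(Lᵢ/10) = 20·10^(70.9/10) + 20·10^(89.6/10) + 5·10^(67.0/10) = 1.851e+10.
L_eq = 10·log₁₀(1.851e+10/45) = 86.14 dB(A).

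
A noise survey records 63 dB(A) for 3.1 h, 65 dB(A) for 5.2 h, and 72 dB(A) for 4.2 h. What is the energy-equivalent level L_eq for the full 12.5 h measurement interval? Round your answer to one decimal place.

68.5 dB(A)

Weight each interval's intensity by its duration and average over T = 12.5 h:
Σ tᵢ·10^(Lᵢ/10) = 3.1·10^(63/10) + 5.2·10^(65/10) + 4.2·10^(72/10) = 8.919e+07.
L_eq = 10·log₁₀(8.919e+07/12.5) = 68.53 dB(A).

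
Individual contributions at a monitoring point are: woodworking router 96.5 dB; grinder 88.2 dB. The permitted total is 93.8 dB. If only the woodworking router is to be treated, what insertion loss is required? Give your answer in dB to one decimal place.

Fixed contribution from the other source: Σ 10^(L/10) = 10^(88.2/10) = 6.607e+08 (88.20 dB).
To meet 93.8 dB overall, the treated woodworking router may contribute at most 10^(93.8/10) − 6.607e+08 = 1.738e+09, i.e. 92.40 dB.
So the woodworking router must be reduced from 96.5 to 92.40 dB: IL = 4.10 dB.

4.1 dB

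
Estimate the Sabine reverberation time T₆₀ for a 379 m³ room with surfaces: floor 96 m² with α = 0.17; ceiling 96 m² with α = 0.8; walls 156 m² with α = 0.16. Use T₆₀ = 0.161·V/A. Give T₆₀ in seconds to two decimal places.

0.52 s

A = Σ Sᵢαᵢ = 96·0.17 + 96·0.8 + 156·0.16 = 118.08 m².
T₆₀ = 0.161·V/A = 0.161·379/118.08 = 0.517 s.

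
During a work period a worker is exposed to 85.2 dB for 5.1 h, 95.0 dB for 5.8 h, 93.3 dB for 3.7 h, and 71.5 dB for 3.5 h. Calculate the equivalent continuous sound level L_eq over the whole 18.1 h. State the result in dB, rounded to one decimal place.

91.9 dB

The energy average is taken in the linear domain: L_eq = 10·log₁₀[(Σ tᵢ·10^(Lᵢ/10))/T], T = 18.1 h.
Σ tᵢ·10^(Lᵢ/10) = 5.1·10^(85.2/10) + 5.8·10^(95.0/10) + 3.7·10^(93.3/10) + 3.5·10^(71.5/10) = 2.799e+10.
L_eq = 10·log₁₀(2.799e+10/18.1) = 91.89 dB.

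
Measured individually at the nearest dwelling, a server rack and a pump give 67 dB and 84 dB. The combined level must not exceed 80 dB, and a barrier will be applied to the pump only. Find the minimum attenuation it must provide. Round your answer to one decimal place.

4.2 dB

Everything except the pump sums to 10^(67/10) = 5.012e+06 in linear terms, 67.00 dB.
To meet 80 dB overall, the treated pump may contribute at most 10^(80/10) − 5.012e+06 = 9.499e+07, i.e. 79.78 dB.
So the pump must be reduced from 84 to 79.78 dB: IL = 4.22 dB.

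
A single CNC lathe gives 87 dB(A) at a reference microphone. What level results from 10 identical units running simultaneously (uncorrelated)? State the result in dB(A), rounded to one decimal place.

With 10 equal, uncorrelated contributions the intensity is 10× that of one unit, giving a rise of 10·log₁₀ 10.
L_total = 87 + 10·log₁₀(10) = 87 + 10.000 = 97.00 dB(A).

97.0 dB(A)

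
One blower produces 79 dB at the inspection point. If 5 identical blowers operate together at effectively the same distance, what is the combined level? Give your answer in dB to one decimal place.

N identical incoherent sources raise the level by 10·log₁₀ N.
L_total = 79 + 10·log₁₀(5) = 79 + 6.990 = 85.99 dB.

86.0 dB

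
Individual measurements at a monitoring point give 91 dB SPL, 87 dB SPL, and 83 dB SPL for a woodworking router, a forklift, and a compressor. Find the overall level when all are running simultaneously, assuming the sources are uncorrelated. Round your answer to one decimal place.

92.9 dB SPL

For uncorrelated sources the intensities add, so convert each level to linear form, sum, and take 10·log₁₀ of the total.
Σ 10^(L/10) = 10^(91/10) + 10^(87/10) + 10^(83/10) = 1.960e+09.
L_total = 10·log₁₀(1.960e+09) = 92.92 dB SPL.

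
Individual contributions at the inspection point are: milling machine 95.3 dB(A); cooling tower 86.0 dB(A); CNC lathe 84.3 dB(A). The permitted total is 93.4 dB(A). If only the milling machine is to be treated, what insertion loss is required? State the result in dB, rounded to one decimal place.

Everything except the milling machine sums to 10^(86.0/10) + 10^(84.3/10) = 6.673e+08 in linear terms, 88.24 dB(A).
The limit corresponds to 10^(93.4/10) = 2.188e+09; subtracting the fixed part leaves 1.521e+09 for the milling machine, i.e. 91.82 dB(A).
So the milling machine must be reduced from 95.3 to 91.82 dB(A): IL = 3.48 dB.

3.5 dB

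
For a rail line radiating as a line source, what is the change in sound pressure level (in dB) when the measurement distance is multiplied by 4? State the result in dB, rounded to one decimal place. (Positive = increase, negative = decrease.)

-6.0 dB

Line-source spreading: ΔL = −10·log₁₀(r₂/r₁).
ΔL = −10·log₁₀(4) = -6.02 dB.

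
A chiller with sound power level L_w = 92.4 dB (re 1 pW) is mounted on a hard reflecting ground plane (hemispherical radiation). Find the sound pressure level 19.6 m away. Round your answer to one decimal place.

L_p = L_w − 10·log₁₀(2π·r²) with r = 19.6 m.
2π·r² = 2414 m², 10·log₁₀ of that is 33.827 dB.
L_p = 92.4 − 33.827 = 58.57 dB.

58.6 dB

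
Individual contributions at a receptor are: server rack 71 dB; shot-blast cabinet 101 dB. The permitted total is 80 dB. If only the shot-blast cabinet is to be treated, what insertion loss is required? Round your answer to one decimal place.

21.6 dB

Everything except the shot-blast cabinet sums to 10^(71/10) = 1.259e+07 in linear terms, 71.00 dB.
The limit corresponds to 10^(80/10) = 1.000e+08; subtracting the fixed part leaves 8.741e+07 for the shot-blast cabinet, i.e. 79.42 dB.
So the shot-blast cabinet must be reduced from 101 to 79.42 dB: IL = 21.58 dB.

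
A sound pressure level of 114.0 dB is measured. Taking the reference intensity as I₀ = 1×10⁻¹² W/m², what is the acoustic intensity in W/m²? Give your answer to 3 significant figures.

I/I₀ = 10^(114.0/10) = 2.512e+11, so I = 2.512e+11 × 10⁻¹² W/m².

0.251 W/m²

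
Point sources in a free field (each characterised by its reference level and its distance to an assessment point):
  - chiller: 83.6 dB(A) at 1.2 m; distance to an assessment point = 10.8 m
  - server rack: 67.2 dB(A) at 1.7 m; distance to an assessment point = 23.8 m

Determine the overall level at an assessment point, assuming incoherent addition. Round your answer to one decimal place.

64.6 dB(A)

Propagate each source to the receiver with L = L_ref − 20·log₁₀(r/r_ref), then add intensities.
chiller: 83.6 − 20·log₁₀(10.8/1.2) = 83.6 − 19.08 = 64.52 dB(A).
server rack: 67.2 − 20·log₁₀(23.8/1.7) = 67.2 − 22.92 = 44.28 dB(A).
Σ 10^(L/10) = 2.855e+06 → L_total = 10·log₁₀(2.855e+06) = 64.56 dB(A).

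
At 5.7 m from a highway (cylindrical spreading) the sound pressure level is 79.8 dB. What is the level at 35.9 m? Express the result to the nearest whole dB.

Line-source attenuation: ΔL = 10·log₁₀(r₂/r₁) = 10·log₁₀(35.9/5.7) = 7.992 dB.
L₂ = 79.8 − 10·log₁₀(35.9/5.7) = 79.8 − 7.992 = 71.81 dB.

72 dB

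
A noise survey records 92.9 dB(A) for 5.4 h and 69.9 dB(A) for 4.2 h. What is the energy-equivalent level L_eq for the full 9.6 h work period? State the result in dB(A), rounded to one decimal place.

Weight each interval's intensity by its duration and average over T = 9.6 h:
Σ tᵢ·10^(Lᵢ/10) = 5.4·10^(92.9/10) + 4.2·10^(69.9/10) = 1.057e+10.
L_eq = 10·log₁₀(1.057e+10/9.6) = 90.42 dB(A).

90.4 dB(A)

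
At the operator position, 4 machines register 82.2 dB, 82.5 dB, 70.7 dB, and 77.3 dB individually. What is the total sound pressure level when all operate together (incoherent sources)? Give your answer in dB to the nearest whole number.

Incoherent sources combine by intensity addition: L_total = 10·log₁₀(Σ 10^(L_i/10)).
Σ 10^(L/10) = 10^(82.2/10) + 10^(82.5/10) + 10^(70.7/10) + 10^(77.3/10) = 4.092e+08.
L_total = 10·log₁₀(4.092e+08) = 86.12 dB.

86 dB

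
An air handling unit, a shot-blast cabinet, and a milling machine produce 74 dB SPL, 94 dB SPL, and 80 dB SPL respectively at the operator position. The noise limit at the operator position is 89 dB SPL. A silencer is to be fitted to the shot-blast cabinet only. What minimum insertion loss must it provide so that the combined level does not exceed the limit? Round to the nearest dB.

6 dB

Fixed contribution from the other sources: Σ 10^(L/10) = 10^(74/10) + 10^(80/10) = 1.251e+08 (80.97 dB SPL).
The limit corresponds to 10^(89/10) = 7.943e+08; subtracting the fixed part leaves 6.692e+08 for the shot-blast cabinet, i.e. 88.26 dB SPL.
Required insertion loss = 94 − 88.26 = 5.74 dB.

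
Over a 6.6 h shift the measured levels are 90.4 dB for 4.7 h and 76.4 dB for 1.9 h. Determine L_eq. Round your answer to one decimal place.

89.0 dB

L_eq = 10·log₁₀[(1/T)·Σ tᵢ·10^(Lᵢ/10)] with T = 6.6 h.
Σ tᵢ·10^(Lᵢ/10) = 4.7·10^(90.4/10) + 1.9·10^(76.4/10) = 5.236e+09.
L_eq = 10·log₁₀(5.236e+09/6.6) = 88.99 dB.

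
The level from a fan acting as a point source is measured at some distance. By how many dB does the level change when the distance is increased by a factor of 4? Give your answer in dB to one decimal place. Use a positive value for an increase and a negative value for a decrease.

A point source loses 6 dB per doubling of distance; generally ΔL = −20·log₁₀(r₂/r₁).
ΔL = −20·log₁₀(4) = -12.04 dB.

-12.0 dB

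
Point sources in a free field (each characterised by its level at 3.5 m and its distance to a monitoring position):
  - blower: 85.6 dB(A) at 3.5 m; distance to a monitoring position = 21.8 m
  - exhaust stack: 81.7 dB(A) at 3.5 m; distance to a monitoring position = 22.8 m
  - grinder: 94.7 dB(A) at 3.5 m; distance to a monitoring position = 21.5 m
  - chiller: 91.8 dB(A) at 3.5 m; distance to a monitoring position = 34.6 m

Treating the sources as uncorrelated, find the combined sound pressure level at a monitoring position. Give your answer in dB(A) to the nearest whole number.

Apply inverse-square spreading to bring every level to the receiver, then sum 10^(L/10).
blower: 85.6 − 20·log₁₀(21.8/3.5) = 85.6 − 15.89 = 69.71 dB(A).
exhaust stack: 81.7 − 20·log₁₀(22.8/3.5) = 81.7 − 16.28 = 65.42 dB(A).
grinder: 94.7 − 20·log₁₀(21.5/3.5) = 94.7 − 15.77 = 78.93 dB(A).
chiller: 91.8 − 20·log₁₀(34.6/3.5) = 91.8 − 19.90 = 71.90 dB(A).
Σ 10^(L/10) = 1.065e+08 → L_total = 10·log₁₀(1.065e+08) = 80.28 dB(A).

80 dB(A)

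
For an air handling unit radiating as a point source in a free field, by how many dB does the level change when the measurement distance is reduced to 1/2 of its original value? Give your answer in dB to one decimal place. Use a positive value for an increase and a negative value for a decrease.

A point source loses 6 dB per doubling of distance; generally ΔL = −20·log₁₀(r₂/r₁).
ΔL = −20·log₁₀(0.5) = +6.02 dB.

+6.0 dB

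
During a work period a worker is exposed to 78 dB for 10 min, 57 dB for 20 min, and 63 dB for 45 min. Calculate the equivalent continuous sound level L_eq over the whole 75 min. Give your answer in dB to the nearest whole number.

70 dB

The energy average is taken in the linear domain: L_eq = 10·log₁₀[(Σ tᵢ·10^(Lᵢ/10))/T], T = 75 min.
Σ tᵢ·10^(Lᵢ/10) = 10·10^(78/10) + 20·10^(57/10) + 45·10^(63/10) = 7.308e+08.
L_eq = 10·log₁₀(7.308e+08/75) = 69.89 dB.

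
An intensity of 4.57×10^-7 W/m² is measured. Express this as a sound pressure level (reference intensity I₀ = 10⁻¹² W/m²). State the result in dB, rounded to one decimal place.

Dividing by I₀ shifts the exponent by 12: I/I₀ = 4.57×10^5.
L = 10·(0.6599 + 5) = 56.60 dB.

56.6 dB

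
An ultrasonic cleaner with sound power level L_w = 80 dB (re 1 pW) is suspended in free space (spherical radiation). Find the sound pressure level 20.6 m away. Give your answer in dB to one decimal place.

L_p = L_w − 10·log₁₀(4π·r²) with r = 20.6 m.
4π·r² = 5333 m², 10·log₁₀ of that is 37.269 dB.
L_p = 80 − 37.269 = 42.73 dB.

42.7 dB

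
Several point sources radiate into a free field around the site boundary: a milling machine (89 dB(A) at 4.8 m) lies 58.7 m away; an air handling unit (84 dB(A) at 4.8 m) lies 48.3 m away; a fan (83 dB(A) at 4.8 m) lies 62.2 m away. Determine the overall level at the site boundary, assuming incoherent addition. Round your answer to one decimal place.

69.5 dB(A)

First find each source's level at the receiver (point-source: −20·log₁₀(r/r_ref)), then combine on an intensity basis.
milling machine: 89 − 20·log₁₀(58.7/4.8) = 89 − 21.75 = 67.25 dB(A).
air handling unit: 84 − 20·log₁₀(48.3/4.8) = 84 − 20.05 = 63.95 dB(A).
fan: 83 − 20·log₁₀(62.2/4.8) = 83 − 22.25 = 60.75 dB(A).
Σ 10^(L/10) = 8.980e+06 → L_total = 10·log₁₀(8.980e+06) = 69.53 dB(A).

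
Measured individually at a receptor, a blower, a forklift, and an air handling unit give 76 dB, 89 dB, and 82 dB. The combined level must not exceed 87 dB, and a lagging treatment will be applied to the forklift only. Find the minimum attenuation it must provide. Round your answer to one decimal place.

4.2 dB

Fixed contribution from the other sources: Σ 10^(L/10) = 10^(76/10) + 10^(82/10) = 1.983e+08 (82.97 dB).
The limit corresponds to 10^(87/10) = 5.012e+08; subtracting the fixed part leaves 3.029e+08 for the forklift, i.e. 84.81 dB.
Required insertion loss = 89 − 84.81 = 4.19 dB.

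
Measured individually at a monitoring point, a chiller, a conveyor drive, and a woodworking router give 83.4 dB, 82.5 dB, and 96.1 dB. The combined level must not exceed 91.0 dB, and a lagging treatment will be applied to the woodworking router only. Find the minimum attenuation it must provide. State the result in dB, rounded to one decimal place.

Everything except the woodworking router sums to 10^(83.4/10) + 10^(82.5/10) = 3.966e+08 in linear terms, 85.98 dB.
The limit corresponds to 10^(91.0/10) = 1.259e+09; subtracting the fixed part leaves 8.623e+08 for the woodworking router, i.e. 89.36 dB.
So the woodworking router must be reduced from 96.1 to 89.36 dB: IL = 6.74 dB.

6.7 dB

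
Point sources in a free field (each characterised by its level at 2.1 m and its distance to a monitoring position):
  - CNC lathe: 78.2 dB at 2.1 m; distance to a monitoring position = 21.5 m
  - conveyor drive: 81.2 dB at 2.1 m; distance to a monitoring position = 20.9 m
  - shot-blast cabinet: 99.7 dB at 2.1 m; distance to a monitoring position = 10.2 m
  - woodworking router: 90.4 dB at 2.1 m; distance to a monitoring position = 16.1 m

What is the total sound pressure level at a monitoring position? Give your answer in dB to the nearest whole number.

86 dB

First find each source's level at the receiver (point-source: −20·log₁₀(r/r_ref)), then combine on an intensity basis.
CNC lathe: 78.2 − 20·log₁₀(21.5/2.1) = 78.2 − 20.20 = 58.00 dB.
conveyor drive: 81.2 − 20·log₁₀(20.9/2.1) = 81.2 − 19.96 = 61.24 dB.
shot-blast cabinet: 99.7 − 20·log₁₀(10.2/2.1) = 99.7 − 13.73 = 85.97 dB.
woodworking router: 90.4 − 20·log₁₀(16.1/2.1) = 90.4 − 17.69 = 72.71 dB.
Σ 10^(L/10) = 4.162e+08 → L_total = 10·log₁₀(4.162e+08) = 86.19 dB.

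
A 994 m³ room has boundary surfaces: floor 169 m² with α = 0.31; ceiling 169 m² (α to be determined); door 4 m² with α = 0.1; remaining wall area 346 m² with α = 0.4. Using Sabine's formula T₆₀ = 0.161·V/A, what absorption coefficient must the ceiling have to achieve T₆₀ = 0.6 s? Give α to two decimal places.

0.45

From T₆₀ = 0.161·V/A, the target T₆₀ = 0.6 s needs A = 0.161·994/0.6 = 266.72 m².
Absorption from the other surfaces = 169·0.31 + 4·0.1 + 346·0.4 = 191.19 m², so the ceiling must supply 75.53 m² over 169 m².
α = 75.53/169 = 0.447.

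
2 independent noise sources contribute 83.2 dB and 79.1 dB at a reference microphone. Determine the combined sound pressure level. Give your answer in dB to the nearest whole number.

85 dB

Incoherent sources combine by intensity addition: L_total = 10·log₁₀(Σ 10^(L_i/10)).
Σ 10^(L/10) = 10^(83.2/10) + 10^(79.1/10) = 2.902e+08.
L_total = 10·log₁₀(2.902e+08) = 84.63 dB.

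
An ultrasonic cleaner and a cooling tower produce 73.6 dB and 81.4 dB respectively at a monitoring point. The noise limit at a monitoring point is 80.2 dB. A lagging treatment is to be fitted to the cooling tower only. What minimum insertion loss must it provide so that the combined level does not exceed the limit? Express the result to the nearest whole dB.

2 dB

The untreated sources together contribute 10^(73.6/10) = 2.291e+07, i.e. 73.60 dB.
To meet 80.2 dB overall, the treated cooling tower may contribute at most 10^(80.2/10) − 2.291e+07 = 8.180e+07, i.e. 79.13 dB.
So the cooling tower must be reduced from 81.4 to 79.13 dB: IL = 2.27 dB.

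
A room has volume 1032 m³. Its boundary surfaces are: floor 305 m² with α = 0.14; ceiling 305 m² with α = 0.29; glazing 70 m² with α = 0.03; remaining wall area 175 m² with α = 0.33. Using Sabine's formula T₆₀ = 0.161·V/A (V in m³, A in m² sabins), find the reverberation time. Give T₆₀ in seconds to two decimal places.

0.87 s

A = Σ Sᵢαᵢ = 305·0.14 + 305·0.29 + 70·0.03 + 175·0.33 = 191.00 m².
T₆₀ = 0.161·V/A = 0.161·1032/191.00 = 0.870 s.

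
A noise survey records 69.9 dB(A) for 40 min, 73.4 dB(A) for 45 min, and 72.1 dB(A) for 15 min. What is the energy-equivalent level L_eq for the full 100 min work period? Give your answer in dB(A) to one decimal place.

Weight each interval's intensity by its duration and average over T = 100 min:
Σ tᵢ·10^(Lᵢ/10) = 40·10^(69.9/10) + 45·10^(73.4/10) + 15·10^(72.1/10) = 1.619e+09.
L_eq = 10·log₁₀(1.619e+09/100) = 72.09 dB(A).

72.1 dB(A)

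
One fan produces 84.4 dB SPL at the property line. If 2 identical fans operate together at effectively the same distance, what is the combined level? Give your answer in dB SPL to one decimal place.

With 2 equal, uncorrelated contributions the intensity is 2× that of one unit, giving a rise of 10·log₁₀ 2.
L_total = 84.4 + 10·log₁₀(2) = 84.4 + 3.010 = 87.41 dB SPL.

87.4 dB SPL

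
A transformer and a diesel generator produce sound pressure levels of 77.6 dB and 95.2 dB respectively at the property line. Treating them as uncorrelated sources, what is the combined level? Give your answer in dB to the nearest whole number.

For uncorrelated sources the intensities add, so convert each level to linear form, sum, and take 10·log₁₀ of the total.
Σ 10^(L/10) = 10^(77.6/10) + 10^(95.2/10) = 3.369e+09.
L_total = 10·log₁₀(3.369e+09) = 95.27 dB.

95 dB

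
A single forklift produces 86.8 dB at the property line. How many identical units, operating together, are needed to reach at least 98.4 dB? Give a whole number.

Need L₁ + 10·log₁₀ N ≥ 98.4, i.e. log₁₀ N ≥ 1.16.
N ≥ 10^(11.6/10) = 14.454, so N = 15.

15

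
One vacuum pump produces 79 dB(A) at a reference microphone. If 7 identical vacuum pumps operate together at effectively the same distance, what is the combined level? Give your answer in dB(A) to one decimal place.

With 7 equal, uncorrelated contributions the intensity is 7× that of one unit, giving a rise of 10·log₁₀ 7.
L_total = 79 + 10·log₁₀(7) = 79 + 8.451 = 87.45 dB(A).

87.5 dB(A)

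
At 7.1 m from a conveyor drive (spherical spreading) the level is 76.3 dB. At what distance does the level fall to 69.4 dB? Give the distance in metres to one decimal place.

For a point source L₁ − L₂ = 20·log₁₀(r₂/r₁), so r₂ = r₁·10^((L₁−L₂)/20).
r₂ = 7.1·10^((76.3−69.4)/20) = 7.1·10^(6.9/20) = 15.71 m.

15.7 m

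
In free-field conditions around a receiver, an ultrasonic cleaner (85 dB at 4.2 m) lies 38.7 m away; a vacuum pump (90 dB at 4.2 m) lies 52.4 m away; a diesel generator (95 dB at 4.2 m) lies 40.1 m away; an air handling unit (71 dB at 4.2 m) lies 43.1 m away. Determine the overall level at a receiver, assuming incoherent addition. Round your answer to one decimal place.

76.5 dB

Apply inverse-square spreading to bring every level to the receiver, then sum 10^(L/10).
ultrasonic cleaner: 85 − 20·log₁₀(38.7/4.2) = 85 − 19.29 = 65.71 dB.
vacuum pump: 90 − 20·log₁₀(52.4/4.2) = 90 − 21.92 = 68.08 dB.
diesel generator: 95 − 20·log₁₀(40.1/4.2) = 95 − 19.60 = 75.40 dB.
air handling unit: 71 − 20·log₁₀(43.1/4.2) = 71 − 20.22 = 50.78 dB.
Σ 10^(L/10) = 4.496e+07 → L_total = 10·log₁₀(4.496e+07) = 76.53 dB.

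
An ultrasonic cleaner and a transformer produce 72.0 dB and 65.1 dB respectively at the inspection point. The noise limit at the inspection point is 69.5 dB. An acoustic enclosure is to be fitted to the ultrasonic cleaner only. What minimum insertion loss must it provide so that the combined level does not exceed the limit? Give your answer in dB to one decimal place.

4.5 dB

Everything except the ultrasonic cleaner sums to 10^(65.1/10) = 3.236e+06 in linear terms, 65.10 dB.
The limit corresponds to 10^(69.5/10) = 8.913e+06; subtracting the fixed part leaves 5.677e+06 for the ultrasonic cleaner, i.e. 67.54 dB.
So the ultrasonic cleaner must be reduced from 72.0 to 67.54 dB: IL = 4.46 dB.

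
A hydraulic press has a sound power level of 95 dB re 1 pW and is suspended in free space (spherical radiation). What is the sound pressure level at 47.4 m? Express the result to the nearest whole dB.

L_p = L_w − 10·log₁₀(4π·r²) with r = 47.4 m.
4π·r² = 2.823e+04 m², 10·log₁₀ of that is 44.508 dB.
L_p = 95 − 44.508 = 50.49 dB.

50 dB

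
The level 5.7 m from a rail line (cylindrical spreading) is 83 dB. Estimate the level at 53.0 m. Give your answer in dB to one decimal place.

Line-source attenuation: ΔL = 10·log₁₀(r₂/r₁) = 10·log₁₀(53.0/5.7) = 9.684 dB.
L₂ = 83 − 10·log₁₀(53.0/5.7) = 83 − 9.684 = 73.32 dB.

73.3 dB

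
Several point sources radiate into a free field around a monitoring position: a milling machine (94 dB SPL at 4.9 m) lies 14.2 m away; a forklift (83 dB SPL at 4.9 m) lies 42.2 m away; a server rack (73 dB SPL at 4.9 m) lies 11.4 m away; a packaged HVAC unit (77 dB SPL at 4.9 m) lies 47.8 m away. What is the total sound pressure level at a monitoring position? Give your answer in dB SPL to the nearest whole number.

85 dB SPL

First find each source's level at the receiver (point-source: −20·log₁₀(r/r_ref)), then combine on an intensity basis.
milling machine: 94 − 20·log₁₀(14.2/4.9) = 94 − 9.24 = 84.76 dB SPL.
forklift: 83 − 20·log₁₀(42.2/4.9) = 83 − 18.70 = 64.30 dB SPL.
server rack: 73 − 20·log₁₀(11.4/4.9) = 73 − 7.33 = 65.67 dB SPL.
packaged HVAC unit: 77 − 20·log₁₀(47.8/4.9) = 77 − 19.78 = 57.22 dB SPL.
Σ 10^(L/10) = 3.060e+08 → L_total = 10·log₁₀(3.060e+08) = 84.86 dB SPL.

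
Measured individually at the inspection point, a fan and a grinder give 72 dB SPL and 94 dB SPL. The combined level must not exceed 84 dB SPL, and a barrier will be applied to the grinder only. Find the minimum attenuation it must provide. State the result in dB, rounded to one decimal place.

The untreated sources together contribute 10^(72/10) = 1.585e+07, i.e. 72.00 dB SPL.
To meet 84 dB SPL overall, the treated grinder may contribute at most 10^(84/10) − 1.585e+07 = 2.353e+08, i.e. 83.72 dB SPL.
So the grinder must be reduced from 94 to 83.72 dB SPL: IL = 10.28 dB.

10.3 dB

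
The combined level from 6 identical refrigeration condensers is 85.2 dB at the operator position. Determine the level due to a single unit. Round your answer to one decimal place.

Dividing the total intensity by 6 lowers the level by 10·log₁₀ 6 = 7.782 dB: L₁ = 85.2 − 7.782.

77.4 dB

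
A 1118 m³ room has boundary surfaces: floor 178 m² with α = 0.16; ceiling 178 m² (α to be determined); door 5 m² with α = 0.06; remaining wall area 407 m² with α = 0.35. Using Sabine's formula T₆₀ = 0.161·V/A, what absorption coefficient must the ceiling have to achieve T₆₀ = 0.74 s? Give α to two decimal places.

0.40

A = 0.161·V/T₆₀ = 0.161·1118/0.74 = 243.24 m² sabins.
Absorption from the other surfaces = 178·0.16 + 5·0.06 + 407·0.35 = 171.23 m², so the ceiling must supply 72.01 m² over 178 m².
α = 72.01/178 = 0.405.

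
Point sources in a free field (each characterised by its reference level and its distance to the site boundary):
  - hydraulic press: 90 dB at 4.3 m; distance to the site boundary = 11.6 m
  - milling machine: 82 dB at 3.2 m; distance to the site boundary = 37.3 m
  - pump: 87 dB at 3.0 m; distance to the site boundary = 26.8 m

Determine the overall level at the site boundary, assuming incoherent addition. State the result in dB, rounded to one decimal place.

81.6 dB

Apply inverse-square spreading to bring every level to the receiver, then sum 10^(L/10).
hydraulic press: 90 − 20·log₁₀(11.6/4.3) = 90 − 8.62 = 81.38 dB.
milling machine: 82 − 20·log₁₀(37.3/3.2) = 82 − 21.33 = 60.67 dB.
pump: 87 − 20·log₁₀(26.8/3.0) = 87 − 19.02 = 67.98 dB.
Σ 10^(L/10) = 1.449e+08 → L_total = 10·log₁₀(1.449e+08) = 81.61 dB.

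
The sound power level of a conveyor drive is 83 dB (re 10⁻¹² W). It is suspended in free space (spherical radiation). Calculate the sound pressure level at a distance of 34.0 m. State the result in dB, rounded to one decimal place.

The power spreads over a sphere of area 4π·r², so L_p = L_w − 10·log₁₀(4π·r²).
4π·r² = 1.453e+04 m², 10·log₁₀ of that is 41.622 dB.
L_p = 83 − 41.622 = 41.38 dB.

41.4 dB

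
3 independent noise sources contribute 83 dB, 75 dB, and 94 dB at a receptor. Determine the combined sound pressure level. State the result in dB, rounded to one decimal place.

94.4 dB

Incoherent sources combine by intensity addition: L_total = 10·log₁₀(Σ 10^(L_i/10)).
Σ 10^(L/10) = 10^(83/10) + 10^(75/10) + 10^(94/10) = 2.743e+09.
L_total = 10·log₁₀(2.743e+09) = 94.38 dB.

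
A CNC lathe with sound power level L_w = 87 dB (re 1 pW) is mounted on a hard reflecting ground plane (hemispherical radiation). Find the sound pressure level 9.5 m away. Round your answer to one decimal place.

59.5 dB

The power spreads over a hemisphere of area 2π·r², so L_p = L_w − 10·log₁₀(2π·r²).
2π·r² = 567.1 m², 10·log₁₀ of that is 27.536 dB.
L_p = 87 − 27.536 = 59.46 dB.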